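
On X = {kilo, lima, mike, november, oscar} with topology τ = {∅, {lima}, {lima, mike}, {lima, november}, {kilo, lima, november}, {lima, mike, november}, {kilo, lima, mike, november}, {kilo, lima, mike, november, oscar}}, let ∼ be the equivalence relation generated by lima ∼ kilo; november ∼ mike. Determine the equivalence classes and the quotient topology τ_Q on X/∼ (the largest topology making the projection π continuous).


X/∼ = {[kilo=lima], [mike=november], [oscar]}; |τ_Q| = 3.

Equivalence classes: [kilo=lima], [mike=november], [oscar].
Quotient map π: X → X/∼ sends kilo ↦ [kilo=lima], lima ↦ [kilo=lima], mike ↦ [mike=november], november ↦ [mike=november], oscar ↦ [oscar].
For each subset V ⊆ X/∼, compute π^{-1}(V) ⊆ X and check whether π^{-1}(V) ∈ τ. V is open in τ_Q iff π^{-1}(V) ∈ τ.
  V = {}: π^{-1}(V) = ∅ ∈ τ ✓.
  V = {[kilo=lima]}: π^{-1}(V) = {kilo, lima} ∉ τ ✗.
  V = {[mike=november]}: π^{-1}(V) = {mike, november} ∉ τ ✗.
  V = {[kilo=lima], [mike=november]}: π^{-1}(V) = {kilo, lima, mike, november} ∈ τ ✓.
  V = {[oscar]}: π^{-1}(V) = {oscar} ∉ τ ✗.
  V = {[kilo=lima], [oscar]}: π^{-1}(V) = {kilo, lima, oscar} ∉ τ ✗.
  V = {[mike=november], [oscar]}: π^{-1}(V) = {mike, november, oscar} ∉ τ ✗.
  V = {[kilo=lima], [mike=november], [oscar]}: π^{-1}(V) = {kilo, lima, mike, november, oscar} ∈ τ ✓.
Open sets in the quotient: τ_Q = {{}, {[kilo=lima], [mike=november]}, {[kilo=lima], [mike=november], [oscar]}} (3 elements).


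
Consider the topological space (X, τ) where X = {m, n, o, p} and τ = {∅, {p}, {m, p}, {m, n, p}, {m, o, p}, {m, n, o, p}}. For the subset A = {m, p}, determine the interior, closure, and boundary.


int(A) = {m, p}, cl(A) = {m, n, o, p}, ∂A = {n, o}.

Closed sets in (X, τ) are complements of opens:
  closed(X, τ) = {∅, {n}, {o}, {n, o}, {m, n, o}, {m, n, o, p}}.
int(A) = ⋃ {U ∈ τ : U ⊆ A}. Opens contained in A: ∅, {p}, {m, p}.
Taking the union of these: int(A) = {m, p}.
cl(A) = ⋂ {C closed : A ⊆ C}. Closed sets containing A: {m, n, o, p}.
Intersecting these: cl(A) = {m, n, o, p}.
∂A = cl(A) ∖ int(A) = {m, n, o, p} ∖ {m, p} = {n, o}.


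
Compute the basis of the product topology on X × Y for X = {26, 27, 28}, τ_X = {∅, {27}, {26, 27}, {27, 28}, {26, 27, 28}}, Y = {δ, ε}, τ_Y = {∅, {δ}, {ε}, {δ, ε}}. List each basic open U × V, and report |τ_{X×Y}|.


Basis B = {∅ × ∅, {27} × {δ}, {27} × {ε}, {26, 27} × {δ}, {26, 27} × {ε}, {27} × {δ, ε}, {27, 28} × {δ}, {27, 28} × {ε}, {26, 27, 28} × {δ}, {26, 27, 28} × {ε}, {26, 27} × {δ, ε}, {27, 28} × {δ, ε}, {26, 27, 28} × {δ, ε}}; |τ_{X×Y}| = 25.

Enumerate products U × V with U ∈ τ_X, V ∈ τ_Y (deduplicated):
  ∅ × ∅ = {} (∅)
  {27} × {δ} = {(27,δ)}
  {27} × {ε} = {(27,ε)}
  {26, 27} × {δ} = {(26,δ), (27,δ)}
  {26, 27} × {ε} = {(26,ε), (27,ε)}
  {27} × {δ, ε} = {(27,δ), (27,ε)}
  {27, 28} × {δ} = {(27,δ), (28,δ)}
  {27, 28} × {ε} = {(27,ε), (28,ε)}
  {26, 27, 28} × {δ} = {(26,δ), (27,δ), (28,δ)}
  {26, 27, 28} × {ε} = {(26,ε), (27,ε), (28,ε)}
  {26, 27} × {δ, ε} = {(26,δ), (26,ε), (27,δ), (27,ε)}
  {27, 28} × {δ, ε} = {(27,δ), (27,ε), (28,δ), (28,ε)}
  {26, 27, 28} × {δ, ε} = {(26,δ), (26,ε), (27,δ), (27,ε), (28,δ), (28,ε)}
These 13 distinct sets form the basis B.
Close under arbitrary unions to get τ_{X×Y}; counting gives |τ_{X×Y}| = 25.


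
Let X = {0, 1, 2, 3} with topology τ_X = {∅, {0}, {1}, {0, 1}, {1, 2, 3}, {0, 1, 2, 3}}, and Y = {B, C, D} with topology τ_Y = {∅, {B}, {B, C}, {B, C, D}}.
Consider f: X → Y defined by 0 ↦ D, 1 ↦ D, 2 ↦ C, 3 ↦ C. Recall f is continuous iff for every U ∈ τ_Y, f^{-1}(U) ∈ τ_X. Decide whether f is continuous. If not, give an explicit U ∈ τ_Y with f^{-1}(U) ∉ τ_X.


f is NOT continuous.

Compute f^{-1}(U) for each U ∈ τ_Y:
  U = ∅: f^{-1}(U) = ∅ ∈ τ_X ✓.
  U = {B}: f^{-1}(U) = ∅ ∈ τ_X ✓.
  U = {B, C}: f^{-1}(U) = {2, 3} ∉ τ_X ✗.
  U = {B, C, D}: f^{-1}(U) = {0, 1, 2, 3} ∈ τ_X ✓.
Found U = {B, C} with f^{-1}(U) = {2, 3} not in τ_X. Therefore f is NOT continuous.


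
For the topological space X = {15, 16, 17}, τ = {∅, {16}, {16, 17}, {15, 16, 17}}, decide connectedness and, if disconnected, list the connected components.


(X, τ) is connected.

Find clopen sets (U ∈ τ with X ∖ U ∈ τ):
  U = ∅, X ∖ U = {15, 16, 17} — both open, so U is clopen.
  U = {15, 16, 17}, X ∖ U = ∅ — both open, so U is clopen.
Only trivial clopens (∅ and X) exist, so (X, τ) is connected.
Compute connected components by grouping points that agree on all clopens:
  component: {15, 16, 17}


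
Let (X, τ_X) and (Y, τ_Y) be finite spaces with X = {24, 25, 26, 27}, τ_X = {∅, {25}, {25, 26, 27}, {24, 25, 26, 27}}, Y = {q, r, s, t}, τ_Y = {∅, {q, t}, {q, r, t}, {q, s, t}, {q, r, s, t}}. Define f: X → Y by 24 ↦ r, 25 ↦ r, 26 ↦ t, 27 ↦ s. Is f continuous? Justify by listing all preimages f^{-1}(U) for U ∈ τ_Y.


f is NOT continuous.

Compute f^{-1}(U) for each U ∈ τ_Y:
  U = ∅: f^{-1}(U) = ∅ ∈ τ_X ✓.
  U = {q, t}: f^{-1}(U) = {26} ∉ τ_X ✗.
  U = {q, r, t}: f^{-1}(U) = {24, 25, 26} ∉ τ_X ✗.
  U = {q, s, t}: f^{-1}(U) = {26, 27} ∉ τ_X ✗.
  U = {q, r, s, t}: f^{-1}(U) = {24, 25, 26, 27} ∈ τ_X ✓.
Found U = {q, t} with f^{-1}(U) = {26} not in τ_X. Therefore f is NOT continuous.


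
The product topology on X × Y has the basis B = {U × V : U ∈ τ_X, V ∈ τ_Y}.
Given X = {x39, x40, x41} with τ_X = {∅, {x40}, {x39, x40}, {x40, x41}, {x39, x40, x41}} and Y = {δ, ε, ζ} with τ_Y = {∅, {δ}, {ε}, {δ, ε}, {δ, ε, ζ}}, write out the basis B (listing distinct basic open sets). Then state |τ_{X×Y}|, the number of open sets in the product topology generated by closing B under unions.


Basis B = {∅ × ∅, {x40} × {δ}, {x40} × {ε}, {x39, x40} × {δ}, {x39, x40} × {ε}, {x40} × {δ, ε}, {x40, x41} × {δ}, {x40, x41} × {ε}, {x39, x40, x41} × {δ}, {x39, x40, x41} × {ε}, {x40} × {δ, ε, ζ}, {x39, x40} × {δ, ε}, {x40, x41} × {δ, ε}, {x39, x40} × {δ, ε, ζ}, {x39, x40, x41} × {δ, ε}, {x40, x41} × {δ, ε, ζ}, {x39, x40, x41} × {δ, ε, ζ}}; |τ_{X×Y}| = 50.

Enumerate products U × V with U ∈ τ_X, V ∈ τ_Y (deduplicated):
  ∅ × ∅ = {} (∅)
  {x40} × {δ} = {(x40,δ)}
  {x40} × {ε} = {(x40,ε)}
  {x39, x40} × {δ} = {(x39,δ), (x40,δ)}
  {x39, x40} × {ε} = {(x39,ε), (x40,ε)}
  {x40} × {δ, ε} = {(x40,δ), (x40,ε)}
  {x40, x41} × {δ} = {(x40,δ), (x41,δ)}
  {x40, x41} × {ε} = {(x40,ε), (x41,ε)}
  {x39, x40, x41} × {δ} = {(x39,δ), (x40,δ), (x41,δ)}
  {x39, x40, x41} × {ε} = {(x39,ε), (x40,ε), (x41,ε)}
  {x40} × {δ, ε, ζ} = {(x40,δ), (x40,ε), (x40,ζ)}
  {x39, x40} × {δ, ε} = {(x39,δ), (x39,ε), (x40,δ), (x40,ε)}
  {x40, x41} × {δ, ε} = {(x40,δ), (x40,ε), (x41,δ), (x41,ε)}
  {x39, x40} × {δ, ε, ζ} = {(x39,δ), (x39,ε), (x39,ζ), (x40,δ), (x40,ε), (x40,ζ)}
  {x39, x40, x41} × {δ, ε} = {(x39,δ), (x39,ε), (x40,δ), (x40,ε), (x41,δ), (x41,ε)}
  {x40, x41} × {δ, ε, ζ} = {(x40,δ), (x40,ε), (x40,ζ), (x41,δ), (x41,ε), (x41,ζ)}
  {x39, x40, x41} × {δ, ε, ζ} = {(x39,δ), (x39,ε), (x39,ζ), (x40,δ), (x40,ε), (x40,ζ), (x41,δ), (x41,ε), (x41,ζ)}
These 17 distinct sets form the basis B.
Close under arbitrary unions to get τ_{X×Y}; counting gives |τ_{X×Y}| = 50.


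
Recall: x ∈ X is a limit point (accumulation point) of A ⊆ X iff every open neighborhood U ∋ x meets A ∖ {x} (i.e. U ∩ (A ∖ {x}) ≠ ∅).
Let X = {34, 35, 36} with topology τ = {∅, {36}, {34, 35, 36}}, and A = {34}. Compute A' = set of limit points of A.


A' = {35}

For each x ∈ X, list the open sets U ∈ τ with x ∈ U, then check whether U ∩ (A ∖ {x}) ≠ ∅ for every such U.
  x = 34: open {34, 35, 36} ∋ x has {34, 35, 36} ∩ (A ∖ {34}) = ∅, so x is NOT a limit point.
  x = 35: opens ∋ x are {34, 35, 36}; each meets A ∖ {35}, so x IS a limit point.
  x = 36: open {36} ∋ x has {36} ∩ (A ∖ {36}) = ∅, so x is NOT a limit point.
Collecting: A' = {35}.


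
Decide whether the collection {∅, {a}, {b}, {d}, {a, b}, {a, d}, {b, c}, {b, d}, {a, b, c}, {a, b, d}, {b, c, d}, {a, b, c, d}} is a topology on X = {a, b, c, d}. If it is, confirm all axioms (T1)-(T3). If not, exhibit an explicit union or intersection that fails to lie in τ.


τ IS a topology on X.

Axiom (T1): ∅ ∈ τ? Yes; X ∈ τ? Yes.
Axiom (T2/T3): check pairwise unions and intersections of members of τ.
All pairwise intersections and unions checked — each lies in τ. Therefore τ satisfies (T1), (T2), (T3): it IS a topology on X.


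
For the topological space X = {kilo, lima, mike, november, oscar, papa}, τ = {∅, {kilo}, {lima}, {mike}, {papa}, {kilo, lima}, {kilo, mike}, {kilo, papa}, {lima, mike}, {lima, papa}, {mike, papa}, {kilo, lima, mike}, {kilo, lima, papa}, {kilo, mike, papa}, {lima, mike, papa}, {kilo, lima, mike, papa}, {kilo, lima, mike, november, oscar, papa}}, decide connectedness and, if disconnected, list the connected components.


(X, τ) is connected.

Find clopen sets (U ∈ τ with X ∖ U ∈ τ):
  U = ∅, X ∖ U = {kilo, lima, mike, november, oscar, papa} — both open, so U is clopen.
  U = {kilo, lima, mike, november, oscar, papa}, X ∖ U = ∅ — both open, so U is clopen.
Only trivial clopens (∅ and X) exist, so (X, τ) is connected.
Compute connected components by grouping points that agree on all clopens:
  component: {kilo, lima, mike, november, oscar, papa}


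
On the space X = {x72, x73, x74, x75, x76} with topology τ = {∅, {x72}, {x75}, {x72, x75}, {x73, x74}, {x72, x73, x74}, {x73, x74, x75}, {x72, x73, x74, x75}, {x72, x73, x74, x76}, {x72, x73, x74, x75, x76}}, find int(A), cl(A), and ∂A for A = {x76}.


int(A) = ∅, cl(A) = {x76}, ∂A = {x76}.

Closed sets in (X, τ) are complements of opens:
  closed(X, τ) = {∅, {x75}, {x76}, {x72, x76}, {x75, x76}, {x72, x75, x76}, {x73, x74, x76}, {x72, x73, x74, x76}, {x73, x74, x75, x76}, {x72, x73, x74, x75, x76}}.
int(A) = ⋃ {U ∈ τ : U ⊆ A}. Opens contained in A: ∅.
Taking the union of these: int(A) = ∅.
cl(A) = ⋂ {C closed : A ⊆ C}. Closed sets containing A: {x76}, {x72, x76}, {x75, x76}, {x72, x75, x76}, {x73, x74, x76}, {x72, x73, x74, x76}, {x73, x74, x75, x76}, {x72, x73, x74, x75, x76}.
Intersecting these: cl(A) = {x76}.
∂A = cl(A) ∖ int(A) = {x76} ∖ ∅ = {x76}.


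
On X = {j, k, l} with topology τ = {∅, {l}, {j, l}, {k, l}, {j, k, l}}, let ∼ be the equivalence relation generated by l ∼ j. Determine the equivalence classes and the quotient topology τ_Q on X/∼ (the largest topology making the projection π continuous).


X/∼ = {[j=l], [k]}; |τ_Q| = 3.

Equivalence classes: [j=l], [k].
Quotient map π: X → X/∼ sends j ↦ [j=l], k ↦ [k], l ↦ [j=l].
For each subset V ⊆ X/∼, compute π^{-1}(V) ⊆ X and check whether π^{-1}(V) ∈ τ. V is open in τ_Q iff π^{-1}(V) ∈ τ.
  V = {}: π^{-1}(V) = ∅ ∈ τ ✓.
  V = {[j=l]}: π^{-1}(V) = {j, l} ∈ τ ✓.
  V = {[k]}: π^{-1}(V) = {k} ∉ τ ✗.
  V = {[j=l], [k]}: π^{-1}(V) = {j, k, l} ∈ τ ✓.
Open sets in the quotient: τ_Q = {{}, {[j=l]}, {[j=l], [k]}} (3 elements).


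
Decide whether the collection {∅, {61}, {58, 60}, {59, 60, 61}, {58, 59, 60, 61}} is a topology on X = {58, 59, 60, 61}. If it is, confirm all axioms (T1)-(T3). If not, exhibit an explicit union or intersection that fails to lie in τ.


τ is NOT a topology on X.

Axiom (T1): ∅ ∈ τ? Yes; X ∈ τ? Yes.
Axiom (T2/T3): check pairwise unions and intersections of members of τ.
Counterexample for (T2): {61} ∪ {58, 60} = {58, 60, 61} ∉ τ. Therefore τ is NOT a topology.


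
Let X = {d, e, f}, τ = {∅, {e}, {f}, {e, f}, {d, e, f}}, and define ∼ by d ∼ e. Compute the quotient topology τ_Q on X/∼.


X/∼ = {[d=e], [f]}; |τ_Q| = 3.

Equivalence classes: [d=e], [f].
Quotient map π: X → X/∼ sends d ↦ [d=e], e ↦ [d=e], f ↦ [f].
For each subset V ⊆ X/∼, compute π^{-1}(V) ⊆ X and check whether π^{-1}(V) ∈ τ. V is open in τ_Q iff π^{-1}(V) ∈ τ.
  V = {}: π^{-1}(V) = ∅ ∈ τ ✓.
  V = {[d=e]}: π^{-1}(V) = {d, e} ∉ τ ✗.
  V = {[f]}: π^{-1}(V) = {f} ∈ τ ✓.
  V = {[d=e], [f]}: π^{-1}(V) = {d, e, f} ∈ τ ✓.
Open sets in the quotient: τ_Q = {{}, {[f]}, {[d=e], [f]}} (3 elements).


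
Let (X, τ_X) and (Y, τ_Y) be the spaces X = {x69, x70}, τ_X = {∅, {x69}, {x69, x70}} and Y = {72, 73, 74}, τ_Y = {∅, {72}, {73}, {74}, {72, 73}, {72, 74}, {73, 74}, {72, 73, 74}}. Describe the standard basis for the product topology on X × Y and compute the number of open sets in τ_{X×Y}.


Basis B = {∅ × ∅, {x69} × {72}, {x69} × {73}, {x69} × {74}, {x69} × {72, 73}, {x69} × {72, 74}, {x69, x70} × {72}, {x69} × {73, 74}, {x69, x70} × {73}, {x69, x70} × {74}, {x69} × {72, 73, 74}, {x69, x70} × {72, 73}, {x69, x70} × {72, 74}, {x69, x70} × {73, 74}, {x69, x70} × {72, 73, 74}}; |τ_{X×Y}| = 27.

Enumerate products U × V with U ∈ τ_X, V ∈ τ_Y (deduplicated):
  ∅ × ∅ = {} (∅)
  {x69} × {72} = {(x69,72)}
  {x69} × {73} = {(x69,73)}
  {x69} × {74} = {(x69,74)}
  {x69} × {72, 73} = {(x69,72), (x69,73)}
  {x69} × {72, 74} = {(x69,72), (x69,74)}
  {x69, x70} × {72} = {(x69,72), (x70,72)}
  {x69} × {73, 74} = {(x69,73), (x69,74)}
  {x69, x70} × {73} = {(x69,73), (x70,73)}
  {x69, x70} × {74} = {(x69,74), (x70,74)}
  {x69} × {72, 73, 74} = {(x69,72), (x69,73), (x69,74)}
  {x69, x70} × {72, 73} = {(x69,72), (x69,73), (x70,72), (x70,73)}
  {x69, x70} × {72, 74} = {(x69,72), (x69,74), (x70,72), (x70,74)}
  {x69, x70} × {73, 74} = {(x69,73), (x69,74), (x70,73), (x70,74)}
  {x69, x70} × {72, 73, 74} = {(x69,72), (x69,73), (x69,74), (x70,72), (x70,73), (x70,74)}
These 15 distinct sets form the basis B.
Close under arbitrary unions to get τ_{X×Y}; counting gives |τ_{X×Y}| = 27.


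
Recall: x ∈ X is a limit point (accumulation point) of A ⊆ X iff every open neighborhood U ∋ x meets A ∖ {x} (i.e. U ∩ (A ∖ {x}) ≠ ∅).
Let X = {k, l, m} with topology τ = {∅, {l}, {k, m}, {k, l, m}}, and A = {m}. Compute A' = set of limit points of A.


A' = {k}

For each x ∈ X, list the open sets U ∈ τ with x ∈ U, then check whether U ∩ (A ∖ {x}) ≠ ∅ for every such U.
  x = k: opens ∋ x are {k, m}, {k, l, m}; each meets A ∖ {k}, so x IS a limit point.
  x = l: open {l} ∋ x has {l} ∩ (A ∖ {l}) = ∅, so x is NOT a limit point.
  x = m: open {k, m} ∋ x has {k, m} ∩ (A ∖ {m}) = ∅, so x is NOT a limit point.
Collecting: A' = {k}.


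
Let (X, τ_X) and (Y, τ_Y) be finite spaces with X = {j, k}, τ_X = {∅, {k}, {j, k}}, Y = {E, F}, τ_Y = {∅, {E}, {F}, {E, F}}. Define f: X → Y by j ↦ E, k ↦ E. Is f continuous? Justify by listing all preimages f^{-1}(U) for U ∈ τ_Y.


f IS continuous.

Compute f^{-1}(U) for each U ∈ τ_Y:
  U = ∅: f^{-1}(U) = ∅ ∈ τ_X ✓.
  U = {E}: f^{-1}(U) = {j, k} ∈ τ_X ✓.
  U = {F}: f^{-1}(U) = ∅ ∈ τ_X ✓.
  U = {E, F}: f^{-1}(U) = {j, k} ∈ τ_X ✓.
Every preimage lies in τ_X, so f IS continuous.


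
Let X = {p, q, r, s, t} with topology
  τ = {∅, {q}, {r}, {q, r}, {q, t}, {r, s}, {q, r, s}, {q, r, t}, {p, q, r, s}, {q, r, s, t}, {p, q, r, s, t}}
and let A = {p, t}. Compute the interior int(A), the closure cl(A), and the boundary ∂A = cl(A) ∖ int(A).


int(A) = ∅, cl(A) = {p, t}, ∂A = {p, t}.

Closed sets in (X, τ) are complements of opens:
  closed(X, τ) = {∅, {p}, {t}, {p, s}, {p, t}, {p, q, t}, {p, r, s}, {p, s, t}, {p, q, s, t}, {p, r, s, t}, {p, q, r, s, t}}.
int(A) = ⋃ {U ∈ τ : U ⊆ A}. Opens contained in A: ∅.
Taking the union of these: int(A) = ∅.
cl(A) = ⋂ {C closed : A ⊆ C}. Closed sets containing A: {p, t}, {p, q, t}, {p, s, t}, {p, q, s, t}, {p, r, s, t}, {p, q, r, s, t}.
Intersecting these: cl(A) = {p, t}.
∂A = cl(A) ∖ int(A) = {p, t} ∖ ∅ = {p, t}.


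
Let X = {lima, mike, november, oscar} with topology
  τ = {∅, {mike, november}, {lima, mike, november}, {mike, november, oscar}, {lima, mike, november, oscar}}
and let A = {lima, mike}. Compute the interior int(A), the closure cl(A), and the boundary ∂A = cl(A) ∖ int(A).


int(A) = ∅, cl(A) = {lima, mike, november, oscar}, ∂A = {lima, mike, november, oscar}.

Closed sets in (X, τ) are complements of opens:
  closed(X, τ) = {∅, {lima}, {oscar}, {lima, oscar}, {lima, mike, november, oscar}}.
int(A) = ⋃ {U ∈ τ : U ⊆ A}. Opens contained in A: ∅.
Taking the union of these: int(A) = ∅.
cl(A) = ⋂ {C closed : A ⊆ C}. Closed sets containing A: {lima, mike, november, oscar}.
Intersecting these: cl(A) = {lima, mike, november, oscar}.
∂A = cl(A) ∖ int(A) = {lima, mike, november, oscar} ∖ ∅ = {lima, mike, november, oscar}.


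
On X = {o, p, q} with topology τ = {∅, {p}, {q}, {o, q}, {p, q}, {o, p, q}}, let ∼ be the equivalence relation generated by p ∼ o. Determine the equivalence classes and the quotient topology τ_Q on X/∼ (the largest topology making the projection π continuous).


X/∼ = {[o=p], [q]}; |τ_Q| = 3.

Equivalence classes: [o=p], [q].
Quotient map π: X → X/∼ sends o ↦ [o=p], p ↦ [o=p], q ↦ [q].
For each subset V ⊆ X/∼, compute π^{-1}(V) ⊆ X and check whether π^{-1}(V) ∈ τ. V is open in τ_Q iff π^{-1}(V) ∈ τ.
  V = {}: π^{-1}(V) = ∅ ∈ τ ✓.
  V = {[o=p]}: π^{-1}(V) = {o, p} ∉ τ ✗.
  V = {[q]}: π^{-1}(V) = {q} ∈ τ ✓.
  V = {[o=p], [q]}: π^{-1}(V) = {o, p, q} ∈ τ ✓.
Open sets in the quotient: τ_Q = {{}, {[q]}, {[o=p], [q]}} (3 elements).


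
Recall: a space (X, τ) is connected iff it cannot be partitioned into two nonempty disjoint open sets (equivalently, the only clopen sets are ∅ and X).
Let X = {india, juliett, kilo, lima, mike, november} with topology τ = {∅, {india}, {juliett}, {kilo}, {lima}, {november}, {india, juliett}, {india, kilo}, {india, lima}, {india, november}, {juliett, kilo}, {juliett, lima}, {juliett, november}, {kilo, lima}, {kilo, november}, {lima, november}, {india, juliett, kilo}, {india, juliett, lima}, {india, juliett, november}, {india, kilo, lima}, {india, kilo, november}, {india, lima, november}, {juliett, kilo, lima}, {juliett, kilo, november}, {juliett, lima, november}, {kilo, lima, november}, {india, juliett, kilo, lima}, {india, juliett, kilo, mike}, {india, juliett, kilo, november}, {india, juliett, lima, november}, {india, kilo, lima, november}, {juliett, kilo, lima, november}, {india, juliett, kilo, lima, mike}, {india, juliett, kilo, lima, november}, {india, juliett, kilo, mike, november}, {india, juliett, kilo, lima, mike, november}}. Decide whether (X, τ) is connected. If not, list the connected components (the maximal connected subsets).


(X, τ) is disconnected; components = [{lima}, {november}, {india, juliett, kilo, mike}].

Find clopen sets (U ∈ τ with X ∖ U ∈ τ):
  U = ∅, X ∖ U = {india, juliett, kilo, lima, mike, november} — both open, so U is clopen.
  U = {lima}, X ∖ U = {india, juliett, kilo, mike, november} — both open, so U is clopen.
  U = {november}, X ∖ U = {india, juliett, kilo, lima, mike} — both open, so U is clopen.
  U = {lima, november}, X ∖ U = {india, juliett, kilo, mike} — both open, so U is clopen.
  U = {india, juliett, kilo, mike}, X ∖ U = {lima, november} — both open, so U is clopen.
  U = {india, juliett, kilo, lima, mike}, X ∖ U = {november} — both open, so U is clopen.
  U = {india, juliett, kilo, mike, november}, X ∖ U = {lima} — both open, so U is clopen.
  U = {india, juliett, kilo, lima, mike, november}, X ∖ U = ∅ — both open, so U is clopen.
Nontrivial clopen(s) exist: e.g. {lima}. So (X, τ) is disconnected.
Compute connected components by grouping points that agree on all clopens:
  component: {lima}
  component: {november}
  component: {india, juliett, kilo, mike}


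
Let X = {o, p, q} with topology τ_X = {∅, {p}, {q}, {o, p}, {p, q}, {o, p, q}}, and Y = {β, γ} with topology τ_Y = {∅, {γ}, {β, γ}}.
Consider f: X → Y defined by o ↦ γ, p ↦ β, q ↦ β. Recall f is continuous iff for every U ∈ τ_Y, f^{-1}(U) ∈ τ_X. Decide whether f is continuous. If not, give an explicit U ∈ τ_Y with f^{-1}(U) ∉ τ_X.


f is NOT continuous.

Compute f^{-1}(U) for each U ∈ τ_Y:
  U = ∅: f^{-1}(U) = ∅ ∈ τ_X ✓.
  U = {γ}: f^{-1}(U) = {o} ∉ τ_X ✗.
  U = {β, γ}: f^{-1}(U) = {o, p, q} ∈ τ_X ✓.
Found U = {γ} with f^{-1}(U) = {o} not in τ_X. Therefore f is NOT continuous.


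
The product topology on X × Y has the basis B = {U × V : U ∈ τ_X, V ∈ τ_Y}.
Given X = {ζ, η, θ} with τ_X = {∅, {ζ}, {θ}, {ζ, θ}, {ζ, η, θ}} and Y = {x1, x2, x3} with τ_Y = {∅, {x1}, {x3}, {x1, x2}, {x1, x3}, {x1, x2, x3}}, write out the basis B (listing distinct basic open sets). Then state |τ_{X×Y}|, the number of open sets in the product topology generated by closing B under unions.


Basis B = {∅ × ∅, {ζ} × {x1}, {ζ} × {x3}, {θ} × {x1}, {θ} × {x3}, {ζ} × {x1, x2}, {ζ} × {x1, x3}, {ζ, θ} × {x1}, {ζ, θ} × {x3}, {θ} × {x1, x2}, {θ} × {x1, x3}, {ζ} × {x1, x2, x3}, {ζ, η, θ} × {x1}, {ζ, η, θ} × {x3}, {θ} × {x1, x2, x3}, {ζ, θ} × {x1, x2}, {ζ, θ} × {x1, x3}, {ζ, θ} × {x1, x2, x3}, {ζ, η, θ} × {x1, x2}, {ζ, η, θ} × {x1, x3}, {ζ, η, θ} × {x1, x2, x3}}; |τ_{X×Y}| = 70.

Enumerate products U × V with U ∈ τ_X, V ∈ τ_Y (deduplicated):
  ∅ × ∅ = {} (∅)
  {ζ} × {x1} = {(ζ,x1)}
  {ζ} × {x3} = {(ζ,x3)}
  {θ} × {x1} = {(θ,x1)}
  {θ} × {x3} = {(θ,x3)}
  {ζ} × {x1, x2} = {(ζ,x1), (ζ,x2)}
  {ζ} × {x1, x3} = {(ζ,x1), (ζ,x3)}
  {ζ, θ} × {x1} = {(ζ,x1), (θ,x1)}
  {ζ, θ} × {x3} = {(ζ,x3), (θ,x3)}
  {θ} × {x1, x2} = {(θ,x1), (θ,x2)}
  {θ} × {x1, x3} = {(θ,x1), (θ,x3)}
  {ζ} × {x1, x2, x3} = {(ζ,x1), (ζ,x2), (ζ,x3)}
  {ζ, η, θ} × {x1} = {(ζ,x1), (η,x1), (θ,x1)}
  {ζ, η, θ} × {x3} = {(ζ,x3), (η,x3), (θ,x3)}
  {θ} × {x1, x2, x3} = {(θ,x1), (θ,x2), (θ,x3)}
  {ζ, θ} × {x1, x2} = {(ζ,x1), (ζ,x2), (θ,x1), (θ,x2)}
  {ζ, θ} × {x1, x3} = {(ζ,x1), (ζ,x3), (θ,x1), (θ,x3)}
  {ζ, θ} × {x1, x2, x3} = {(ζ,x1), (ζ,x2), (ζ,x3), (θ,x1), (θ,x2), (θ,x3)}
  {ζ, η, θ} × {x1, x2} = {(ζ,x1), (ζ,x2), (η,x1), (η,x2), (θ,x1), (θ,x2)}
  {ζ, η, θ} × {x1, x3} = {(ζ,x1), (ζ,x3), (η,x1), (η,x3), (θ,x1), (θ,x3)}
  {ζ, η, θ} × {x1, x2, x3} = {(ζ,x1), (ζ,x2), (ζ,x3), (η,x1), (η,x2), (η,x3), (θ,x1), (θ,x2), (θ,x3)}
These 21 distinct sets form the basis B.
Close under arbitrary unions to get τ_{X×Y}; counting gives |τ_{X×Y}| = 70.


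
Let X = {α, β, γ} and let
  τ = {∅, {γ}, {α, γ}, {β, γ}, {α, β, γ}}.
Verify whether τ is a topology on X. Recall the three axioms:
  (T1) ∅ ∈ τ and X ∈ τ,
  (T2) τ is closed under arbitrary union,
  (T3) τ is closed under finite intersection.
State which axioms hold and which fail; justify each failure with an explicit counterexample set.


τ IS a topology on X.

Axiom (T1): ∅ ∈ τ? Yes; X ∈ τ? Yes.
Axiom (T2/T3): check pairwise unions and intersections of members of τ.
All pairwise intersections and unions checked — each lies in τ. Therefore τ satisfies (T1), (T2), (T3): it IS a topology on X.


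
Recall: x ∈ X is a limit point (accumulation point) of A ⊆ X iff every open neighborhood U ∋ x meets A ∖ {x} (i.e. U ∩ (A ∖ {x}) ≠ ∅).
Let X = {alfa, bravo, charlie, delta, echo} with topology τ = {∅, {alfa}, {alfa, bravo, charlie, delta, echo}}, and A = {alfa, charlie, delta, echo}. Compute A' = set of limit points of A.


A' = {bravo, charlie, delta, echo}

For each x ∈ X, list the open sets U ∈ τ with x ∈ U, then check whether U ∩ (A ∖ {x}) ≠ ∅ for every such U.
  x = alfa: open {alfa} ∋ x has {alfa} ∩ (A ∖ {alfa}) = ∅, so x is NOT a limit point.
  x = bravo: opens ∋ x are {alfa, bravo, charlie, delta, echo}; each meets A ∖ {bravo}, so x IS a limit point.
  x = charlie: opens ∋ x are {alfa, bravo, charlie, delta, echo}; each meets A ∖ {charlie}, so x IS a limit point.
  x = delta: opens ∋ x are {alfa, bravo, charlie, delta, echo}; each meets A ∖ {delta}, so x IS a limit point.
  x = echo: opens ∋ x are {alfa, bravo, charlie, delta, echo}; each meets A ∖ {echo}, so x IS a limit point.
Collecting: A' = {bravo, charlie, delta, echo}.


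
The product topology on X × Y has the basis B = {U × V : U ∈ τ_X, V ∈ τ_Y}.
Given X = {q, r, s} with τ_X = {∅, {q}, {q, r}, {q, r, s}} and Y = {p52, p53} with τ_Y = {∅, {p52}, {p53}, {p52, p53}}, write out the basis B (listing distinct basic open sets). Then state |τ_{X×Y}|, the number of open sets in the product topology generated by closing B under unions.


Basis B = {∅ × ∅, {q} × {p52}, {q} × {p53}, {q} × {p52, p53}, {q, r} × {p52}, {q, r} × {p53}, {q, r, s} × {p52}, {q, r, s} × {p53}, {q, r} × {p52, p53}, {q, r, s} × {p52, p53}}; |τ_{X×Y}| = 16.

Enumerate products U × V with U ∈ τ_X, V ∈ τ_Y (deduplicated):
  ∅ × ∅ = {} (∅)
  {q} × {p52} = {(q,p52)}
  {q} × {p53} = {(q,p53)}
  {q} × {p52, p53} = {(q,p52), (q,p53)}
  {q, r} × {p52} = {(q,p52), (r,p52)}
  {q, r} × {p53} = {(q,p53), (r,p53)}
  {q, r, s} × {p52} = {(q,p52), (r,p52), (s,p52)}
  {q, r, s} × {p53} = {(q,p53), (r,p53), (s,p53)}
  {q, r} × {p52, p53} = {(q,p52), (q,p53), (r,p52), (r,p53)}
  {q, r, s} × {p52, p53} = {(q,p52), (q,p53), (r,p52), (r,p53), (s,p52), (s,p53)}
These 10 distinct sets form the basis B.
Close under arbitrary unions to get τ_{X×Y}; counting gives |τ_{X×Y}| = 16.


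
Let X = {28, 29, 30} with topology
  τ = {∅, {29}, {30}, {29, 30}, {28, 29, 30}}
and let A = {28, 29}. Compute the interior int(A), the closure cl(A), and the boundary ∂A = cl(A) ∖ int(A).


int(A) = {29}, cl(A) = {28, 29}, ∂A = {28}.

Closed sets in (X, τ) are complements of opens:
  closed(X, τ) = {∅, {28}, {28, 29}, {28, 30}, {28, 29, 30}}.
int(A) = ⋃ {U ∈ τ : U ⊆ A}. Opens contained in A: ∅, {29}.
Taking the union of these: int(A) = {29}.
cl(A) = ⋂ {C closed : A ⊆ C}. Closed sets containing A: {28, 29}, {28, 29, 30}.
Intersecting these: cl(A) = {28, 29}.
∂A = cl(A) ∖ int(A) = {28, 29} ∖ {29} = {28}.


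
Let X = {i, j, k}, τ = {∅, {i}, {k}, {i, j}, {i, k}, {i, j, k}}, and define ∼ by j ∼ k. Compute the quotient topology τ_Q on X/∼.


X/∼ = {[i], [j=k]}; |τ_Q| = 3.

Equivalence classes: [i], [j=k].
Quotient map π: X → X/∼ sends i ↦ [i], j ↦ [j=k], k ↦ [j=k].
For each subset V ⊆ X/∼, compute π^{-1}(V) ⊆ X and check whether π^{-1}(V) ∈ τ. V is open in τ_Q iff π^{-1}(V) ∈ τ.
  V = {}: π^{-1}(V) = ∅ ∈ τ ✓.
  V = {[i]}: π^{-1}(V) = {i} ∈ τ ✓.
  V = {[j=k]}: π^{-1}(V) = {j, k} ∉ τ ✗.
  V = {[i], [j=k]}: π^{-1}(V) = {i, j, k} ∈ τ ✓.
Open sets in the quotient: τ_Q = {{}, {[i]}, {[i], [j=k]}} (3 elements).


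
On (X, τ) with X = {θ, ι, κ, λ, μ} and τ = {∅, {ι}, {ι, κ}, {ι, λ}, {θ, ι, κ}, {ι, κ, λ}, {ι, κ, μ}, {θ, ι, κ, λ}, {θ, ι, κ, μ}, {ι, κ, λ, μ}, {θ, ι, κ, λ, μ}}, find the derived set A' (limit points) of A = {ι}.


A' = {θ, κ, λ, μ}

For each x ∈ X, list the open sets U ∈ τ with x ∈ U, then check whether U ∩ (A ∖ {x}) ≠ ∅ for every such U.
  x = θ: opens ∋ x are {θ, ι, κ}, {θ, ι, κ, λ}, {θ, ι, κ, μ}, {θ, ι, κ, λ, μ}; each meets A ∖ {θ}, so x IS a limit point.
  x = ι: open {ι} ∋ x has {ι} ∩ (A ∖ {ι}) = ∅, so x is NOT a limit point.
  x = κ: opens ∋ x are {ι, κ}, {θ, ι, κ}, {ι, κ, λ}, {ι, κ, μ}, {θ, ι, κ, λ}, {θ, ι, κ, μ}, {ι, κ, λ, μ}, {θ, ι, κ, λ, μ}; each meets A ∖ {κ}, so x IS a limit point.
  x = λ: opens ∋ x are {ι, λ}, {ι, κ, λ}, {θ, ι, κ, λ}, {ι, κ, λ, μ}, {θ, ι, κ, λ, μ}; each meets A ∖ {λ}, so x IS a limit point.
  x = μ: opens ∋ x are {ι, κ, μ}, {θ, ι, κ, μ}, {ι, κ, λ, μ}, {θ, ι, κ, λ, μ}; each meets A ∖ {μ}, so x IS a limit point.
Collecting: A' = {θ, κ, λ, μ}.


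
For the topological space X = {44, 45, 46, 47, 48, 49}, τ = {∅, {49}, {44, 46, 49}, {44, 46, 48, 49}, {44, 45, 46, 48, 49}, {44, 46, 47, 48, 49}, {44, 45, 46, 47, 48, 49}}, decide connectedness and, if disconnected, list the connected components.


(X, τ) is connected.

Find clopen sets (U ∈ τ with X ∖ U ∈ τ):
  U = ∅, X ∖ U = {44, 45, 46, 47, 48, 49} — both open, so U is clopen.
  U = {44, 45, 46, 47, 48, 49}, X ∖ U = ∅ — both open, so U is clopen.
Only trivial clopens (∅ and X) exist, so (X, τ) is connected.
Compute connected components by grouping points that agree on all clopens:
  component: {44, 45, 46, 47, 48, 49}


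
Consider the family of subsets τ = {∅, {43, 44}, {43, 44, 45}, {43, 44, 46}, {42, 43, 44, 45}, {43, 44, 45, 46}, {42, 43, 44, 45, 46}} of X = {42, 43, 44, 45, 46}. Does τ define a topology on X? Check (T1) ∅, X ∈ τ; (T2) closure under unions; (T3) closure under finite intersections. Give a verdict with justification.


τ IS a topology on X.

Axiom (T1): ∅ ∈ τ? Yes; X ∈ τ? Yes.
Axiom (T2/T3): check pairwise unions and intersections of members of τ.
All pairwise intersections and unions checked — each lies in τ. Therefore τ satisfies (T1), (T2), (T3): it IS a topology on X.


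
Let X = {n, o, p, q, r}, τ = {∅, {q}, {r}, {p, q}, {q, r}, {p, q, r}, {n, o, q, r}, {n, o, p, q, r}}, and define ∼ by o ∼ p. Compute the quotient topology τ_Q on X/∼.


X/∼ = {[n], [o=p], [q], [r]}; |τ_Q| = 5.

Equivalence classes: [n], [o=p], [q], [r].
Quotient map π: X → X/∼ sends n ↦ [n], o ↦ [o=p], p ↦ [o=p], q ↦ [q], r ↦ [r].
For each subset V ⊆ X/∼, compute π^{-1}(V) ⊆ X and check whether π^{-1}(V) ∈ τ. V is open in τ_Q iff π^{-1}(V) ∈ τ.
  V = {}: π^{-1}(V) = ∅ ∈ τ ✓.
  V = {[n]}: π^{-1}(V) = {n} ∉ τ ✗.
  V = {[o=p]}: π^{-1}(V) = {o, p} ∉ τ ✗.
  V = {[n], [o=p]}: π^{-1}(V) = {n, o, p} ∉ τ ✗.
  V = {[q]}: π^{-1}(V) = {q} ∈ τ ✓.
  V = {[n], [q]}: π^{-1}(V) = {n, q} ∉ τ ✗.
  V = {[o=p], [q]}: π^{-1}(V) = {o, p, q} ∉ τ ✗.
  V = {[n], [o=p], [q]}: π^{-1}(V) = {n, o, p, q} ∉ τ ✗.
  V = {[r]}: π^{-1}(V) = {r} ∈ τ ✓.
  V = {[n], [r]}: π^{-1}(V) = {n, r} ∉ τ ✗.
  V = {[o=p], [r]}: π^{-1}(V) = {o, p, r} ∉ τ ✗.
  V = {[n], [o=p], [r]}: π^{-1}(V) = {n, o, p, r} ∉ τ ✗.
  V = {[q], [r]}: π^{-1}(V) = {q, r} ∈ τ ✓.
  V = {[n], [q], [r]}: π^{-1}(V) = {n, q, r} ∉ τ ✗.
  V = {[o=p], [q], [r]}: π^{-1}(V) = {o, p, q, r} ∉ τ ✗.
  V = {[n], [o=p], [q], [r]}: π^{-1}(V) = {n, o, p, q, r} ∈ τ ✓.
Open sets in the quotient: τ_Q = {{}, {[q]}, {[r]}, {[q], [r]}, {[n], [o=p], [q], [r]}} (5 elements).


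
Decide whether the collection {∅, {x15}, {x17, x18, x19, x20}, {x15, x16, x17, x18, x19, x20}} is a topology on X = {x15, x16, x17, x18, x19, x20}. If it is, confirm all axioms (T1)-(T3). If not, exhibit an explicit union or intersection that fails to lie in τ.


τ is NOT a topology on X.

Axiom (T1): ∅ ∈ τ? Yes; X ∈ τ? Yes.
Axiom (T2/T3): check pairwise unions and intersections of members of τ.
Counterexample for (T2): {x15} ∪ {x17, x18, x19, x20} = {x15, x17, x18, x19, x20} ∉ τ. Therefore τ is NOT a topology.


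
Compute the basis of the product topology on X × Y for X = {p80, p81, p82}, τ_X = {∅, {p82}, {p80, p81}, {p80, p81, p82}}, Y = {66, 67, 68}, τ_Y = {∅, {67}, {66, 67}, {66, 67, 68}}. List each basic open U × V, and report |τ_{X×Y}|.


Basis B = {∅ × ∅, {p82} × {67}, {p80, p81} × {67}, {p82} × {66, 67}, {p80, p81, p82} × {67}, {p82} × {66, 67, 68}, {p80, p81} × {66, 67}, {p80, p81} × {66, 67, 68}, {p80, p81, p82} × {66, 67}, {p80, p81, p82} × {66, 67, 68}}; |τ_{X×Y}| = 16.

Enumerate products U × V with U ∈ τ_X, V ∈ τ_Y (deduplicated):
  ∅ × ∅ = {} (∅)
  {p82} × {67} = {(p82,67)}
  {p80, p81} × {67} = {(p80,67), (p81,67)}
  {p82} × {66, 67} = {(p82,66), (p82,67)}
  {p80, p81, p82} × {67} = {(p80,67), (p81,67), (p82,67)}
  {p82} × {66, 67, 68} = {(p82,66), (p82,67), (p82,68)}
  {p80, p81} × {66, 67} = {(p80,66), (p80,67), (p81,66), (p81,67)}
  {p80, p81} × {66, 67, 68} = {(p80,66), (p80,67), (p80,68), (p81,66), (p81,67), (p81,68)}
  {p80, p81, p82} × {66, 67} = {(p80,66), (p80,67), (p81,66), (p81,67), (p82,66), (p82,67)}
  {p80, p81, p82} × {66, 67, 68} = {(p80,66), (p80,67), (p80,68), (p81,66), (p81,67), (p81,68), (p82,66), (p82,67), (p82,68)}
These 10 distinct sets form the basis B.
Close under arbitrary unions to get τ_{X×Y}; counting gives |τ_{X×Y}| = 16.


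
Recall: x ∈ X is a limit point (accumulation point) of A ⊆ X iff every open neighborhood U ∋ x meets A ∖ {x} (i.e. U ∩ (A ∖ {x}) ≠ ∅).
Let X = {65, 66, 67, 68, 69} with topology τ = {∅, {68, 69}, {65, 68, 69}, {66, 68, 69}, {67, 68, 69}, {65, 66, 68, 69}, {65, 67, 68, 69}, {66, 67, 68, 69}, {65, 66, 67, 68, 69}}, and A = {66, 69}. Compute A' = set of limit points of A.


A' = {65, 66, 67, 68}

For each x ∈ X, list the open sets U ∈ τ with x ∈ U, then check whether U ∩ (A ∖ {x}) ≠ ∅ for every such U.
  x = 65: opens ∋ x are {65, 68, 69}, {65, 66, 68, 69}, {65, 67, 68, 69}, {65, 66, 67, 68, 69}; each meets A ∖ {65}, so x IS a limit point.
  x = 66: opens ∋ x are {66, 68, 69}, {65, 66, 68, 69}, {66, 67, 68, 69}, {65, 66, 67, 68, 69}; each meets A ∖ {66}, so x IS a limit point.
  x = 67: opens ∋ x are {67, 68, 69}, {65, 67, 68, 69}, {66, 67, 68, 69}, {65, 66, 67, 68, 69}; each meets A ∖ {67}, so x IS a limit point.
  x = 68: opens ∋ x are {68, 69}, {65, 68, 69}, {66, 68, 69}, {67, 68, 69}, {65, 66, 68, 69}, {65, 67, 68, 69}, {66, 67, 68, 69}, {65, 66, 67, 68, 69}; each meets A ∖ {68}, so x IS a limit point.
  x = 69: open {68, 69} ∋ x has {68, 69} ∩ (A ∖ {69}) = ∅, so x is NOT a limit point.
Collecting: A' = {65, 66, 67, 68}.


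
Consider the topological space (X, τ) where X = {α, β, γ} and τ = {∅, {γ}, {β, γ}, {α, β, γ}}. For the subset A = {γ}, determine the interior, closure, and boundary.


int(A) = {γ}, cl(A) = {α, β, γ}, ∂A = {α, β}.

Closed sets in (X, τ) are complements of opens:
  closed(X, τ) = {∅, {α}, {α, β}, {α, β, γ}}.
int(A) = ⋃ {U ∈ τ : U ⊆ A}. Opens contained in A: ∅, {γ}.
Taking the union of these: int(A) = {γ}.
cl(A) = ⋂ {C closed : A ⊆ C}. Closed sets containing A: {α, β, γ}.
Intersecting these: cl(A) = {α, β, γ}.
∂A = cl(A) ∖ int(A) = {α, β, γ} ∖ {γ} = {α, β}.


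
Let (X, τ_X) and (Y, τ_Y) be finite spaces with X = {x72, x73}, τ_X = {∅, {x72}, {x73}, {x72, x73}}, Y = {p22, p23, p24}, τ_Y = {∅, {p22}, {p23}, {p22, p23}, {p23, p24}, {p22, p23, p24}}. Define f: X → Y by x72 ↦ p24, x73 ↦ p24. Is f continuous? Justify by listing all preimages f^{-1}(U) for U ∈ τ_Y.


f IS continuous.

Compute f^{-1}(U) for each U ∈ τ_Y:
  U = ∅: f^{-1}(U) = ∅ ∈ τ_X ✓.
  U = {p22}: f^{-1}(U) = ∅ ∈ τ_X ✓.
  U = {p23}: f^{-1}(U) = ∅ ∈ τ_X ✓.
  U = {p22, p23}: f^{-1}(U) = ∅ ∈ τ_X ✓.
  U = {p23, p24}: f^{-1}(U) = {x72, x73} ∈ τ_X ✓.
  U = {p22, p23, p24}: f^{-1}(U) = {x72, x73} ∈ τ_X ✓.
Every preimage lies in τ_X, so f IS continuous.


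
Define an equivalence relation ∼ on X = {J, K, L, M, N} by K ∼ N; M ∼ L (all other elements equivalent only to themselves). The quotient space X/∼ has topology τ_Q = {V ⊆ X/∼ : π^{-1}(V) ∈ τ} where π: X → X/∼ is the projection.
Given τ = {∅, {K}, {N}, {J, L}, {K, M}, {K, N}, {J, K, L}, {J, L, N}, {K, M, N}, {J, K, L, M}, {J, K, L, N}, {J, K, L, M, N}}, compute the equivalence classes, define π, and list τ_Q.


X/∼ = {[J], [K=N], [L=M]}; |τ_Q| = 3.

Equivalence classes: [J], [K=N], [L=M].
Quotient map π: X → X/∼ sends J ↦ [J], K ↦ [K=N], L ↦ [L=M], M ↦ [L=M], N ↦ [K=N].
For each subset V ⊆ X/∼, compute π^{-1}(V) ⊆ X and check whether π^{-1}(V) ∈ τ. V is open in τ_Q iff π^{-1}(V) ∈ τ.
  V = {}: π^{-1}(V) = ∅ ∈ τ ✓.
  V = {[J]}: π^{-1}(V) = {J} ∉ τ ✗.
  V = {[K=N]}: π^{-1}(V) = {K, N} ∈ τ ✓.
  V = {[J], [K=N]}: π^{-1}(V) = {J, K, N} ∉ τ ✗.
  V = {[L=M]}: π^{-1}(V) = {L, M} ∉ τ ✗.
  V = {[J], [L=M]}: π^{-1}(V) = {J, L, M} ∉ τ ✗.
  V = {[K=N], [L=M]}: π^{-1}(V) = {K, L, M, N} ∉ τ ✗.
  V = {[J], [K=N], [L=M]}: π^{-1}(V) = {J, K, L, M, N} ∈ τ ✓.
Open sets in the quotient: τ_Q = {{}, {[K=N]}, {[J], [K=N], [L=M]}} (3 elements).


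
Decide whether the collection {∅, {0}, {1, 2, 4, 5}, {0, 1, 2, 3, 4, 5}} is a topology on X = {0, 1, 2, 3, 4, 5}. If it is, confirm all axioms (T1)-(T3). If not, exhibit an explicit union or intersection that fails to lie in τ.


τ is NOT a topology on X.

Axiom (T1): ∅ ∈ τ? Yes; X ∈ τ? Yes.
Axiom (T2/T3): check pairwise unions and intersections of members of τ.
Counterexample for (T2): {0} ∪ {1, 2, 4, 5} = {0, 1, 2, 4, 5} ∉ τ. Therefore τ is NOT a topology.


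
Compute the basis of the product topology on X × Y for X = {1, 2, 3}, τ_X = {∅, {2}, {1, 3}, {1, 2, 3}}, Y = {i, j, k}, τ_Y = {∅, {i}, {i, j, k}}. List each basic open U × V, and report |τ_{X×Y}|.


Basis B = {∅ × ∅, {2} × {i}, {1, 3} × {i}, {1, 2, 3} × {i}, {2} × {i, j, k}, {1, 3} × {i, j, k}, {1, 2, 3} × {i, j, k}}; |τ_{X×Y}| = 9.

Enumerate products U × V with U ∈ τ_X, V ∈ τ_Y (deduplicated):
  ∅ × ∅ = {} (∅)
  {2} × {i} = {(2,i)}
  {1, 3} × {i} = {(1,i), (3,i)}
  {1, 2, 3} × {i} = {(1,i), (2,i), (3,i)}
  {2} × {i, j, k} = {(2,i), (2,j), (2,k)}
  {1, 3} × {i, j, k} = {(1,i), (1,j), (1,k), (3,i), (3,j), (3,k)}
  {1, 2, 3} × {i, j, k} = {(1,i), (1,j), (1,k), (2,i), (2,j), (2,k), (3,i), (3,j), (3,k)}
These 7 distinct sets form the basis B.
Close under arbitrary unions to get τ_{X×Y}; counting gives |τ_{X×Y}| = 9.


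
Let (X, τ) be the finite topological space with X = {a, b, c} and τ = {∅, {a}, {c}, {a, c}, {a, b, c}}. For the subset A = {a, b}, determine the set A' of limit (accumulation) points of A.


A' = {b}

For each x ∈ X, list the open sets U ∈ τ with x ∈ U, then check whether U ∩ (A ∖ {x}) ≠ ∅ for every such U.
  x = a: open {a} ∋ x has {a} ∩ (A ∖ {a}) = ∅, so x is NOT a limit point.
  x = b: opens ∋ x are {a, b, c}; each meets A ∖ {b}, so x IS a limit point.
  x = c: open {c} ∋ x has {c} ∩ (A ∖ {c}) = ∅, so x is NOT a limit point.
Collecting: A' = {b}.


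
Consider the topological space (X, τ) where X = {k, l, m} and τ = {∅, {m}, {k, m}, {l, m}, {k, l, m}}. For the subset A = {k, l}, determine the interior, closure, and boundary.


int(A) = ∅, cl(A) = {k, l}, ∂A = {k, l}.

Closed sets in (X, τ) are complements of opens:
  closed(X, τ) = {∅, {k}, {l}, {k, l}, {k, l, m}}.
int(A) = ⋃ {U ∈ τ : U ⊆ A}. Opens contained in A: ∅.
Taking the union of these: int(A) = ∅.
cl(A) = ⋂ {C closed : A ⊆ C}. Closed sets containing A: {k, l}, {k, l, m}.
Intersecting these: cl(A) = {k, l}.
∂A = cl(A) ∖ int(A) = {k, l} ∖ ∅ = {k, l}.


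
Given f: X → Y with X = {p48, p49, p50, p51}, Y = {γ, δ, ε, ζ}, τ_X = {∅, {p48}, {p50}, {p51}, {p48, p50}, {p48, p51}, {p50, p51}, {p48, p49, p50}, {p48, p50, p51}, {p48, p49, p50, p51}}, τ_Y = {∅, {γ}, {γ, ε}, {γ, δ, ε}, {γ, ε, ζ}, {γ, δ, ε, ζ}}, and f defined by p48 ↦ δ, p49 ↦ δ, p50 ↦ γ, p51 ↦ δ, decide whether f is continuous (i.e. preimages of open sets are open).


f IS continuous.

Compute f^{-1}(U) for each U ∈ τ_Y:
  U = ∅: f^{-1}(U) = ∅ ∈ τ_X ✓.
  U = {γ}: f^{-1}(U) = {p50} ∈ τ_X ✓.
  U = {γ, ε}: f^{-1}(U) = {p50} ∈ τ_X ✓.
  U = {γ, δ, ε}: f^{-1}(U) = {p48, p49, p50, p51} ∈ τ_X ✓.
  U = {γ, ε, ζ}: f^{-1}(U) = {p50} ∈ τ_X ✓.
  U = {γ, δ, ε, ζ}: f^{-1}(U) = {p48, p49, p50, p51} ∈ τ_X ✓.
Every preimage lies in τ_X, so f IS continuous.


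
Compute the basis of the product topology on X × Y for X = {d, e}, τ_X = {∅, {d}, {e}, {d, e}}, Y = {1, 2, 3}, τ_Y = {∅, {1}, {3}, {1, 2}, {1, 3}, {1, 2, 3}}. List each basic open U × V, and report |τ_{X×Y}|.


Basis B = {∅ × ∅, {d} × {1}, {d} × {3}, {e} × {1}, {e} × {3}, {d} × {1, 2}, {d} × {1, 3}, {d, e} × {1}, {d, e} × {3}, {e} × {1, 2}, {e} × {1, 3}, {d} × {1, 2, 3}, {e} × {1, 2, 3}, {d, e} × {1, 2}, {d, e} × {1, 3}, {d, e} × {1, 2, 3}}; |τ_{X×Y}| = 36.

Enumerate products U × V with U ∈ τ_X, V ∈ τ_Y (deduplicated):
  ∅ × ∅ = {} (∅)
  {d} × {1} = {(d,1)}
  {d} × {3} = {(d,3)}
  {e} × {1} = {(e,1)}
  {e} × {3} = {(e,3)}
  {d} × {1, 2} = {(d,1), (d,2)}
  {d} × {1, 3} = {(d,1), (d,3)}
  {d, e} × {1} = {(d,1), (e,1)}
  {d, e} × {3} = {(d,3), (e,3)}
  {e} × {1, 2} = {(e,1), (e,2)}
  {e} × {1, 3} = {(e,1), (e,3)}
  {d} × {1, 2, 3} = {(d,1), (d,2), (d,3)}
  {e} × {1, 2, 3} = {(e,1), (e,2), (e,3)}
  {d, e} × {1, 2} = {(d,1), (d,2), (e,1), (e,2)}
  {d, e} × {1, 3} = {(d,1), (d,3), (e,1), (e,3)}
  {d, e} × {1, 2, 3} = {(d,1), (d,2), (d,3), (e,1), (e,2), (e,3)}
These 16 distinct sets form the basis B.
Close under arbitrary unions to get τ_{X×Y}; counting gives |τ_{X×Y}| = 36.
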